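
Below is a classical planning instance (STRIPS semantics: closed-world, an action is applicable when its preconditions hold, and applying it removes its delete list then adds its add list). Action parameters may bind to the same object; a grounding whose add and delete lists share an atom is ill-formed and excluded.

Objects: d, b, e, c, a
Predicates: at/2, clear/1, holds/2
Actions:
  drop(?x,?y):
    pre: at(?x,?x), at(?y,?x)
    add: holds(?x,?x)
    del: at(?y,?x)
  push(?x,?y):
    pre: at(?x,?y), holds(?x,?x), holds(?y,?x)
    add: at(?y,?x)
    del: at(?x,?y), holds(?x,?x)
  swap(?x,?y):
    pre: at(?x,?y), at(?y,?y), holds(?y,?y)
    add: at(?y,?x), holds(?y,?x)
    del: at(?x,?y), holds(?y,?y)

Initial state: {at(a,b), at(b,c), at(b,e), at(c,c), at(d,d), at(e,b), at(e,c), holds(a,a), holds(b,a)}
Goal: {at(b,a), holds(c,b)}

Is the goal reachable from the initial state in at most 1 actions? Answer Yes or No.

1. drop(c,e)  →  {at(a,b), at(b,c), at(b,e), at(c,c), at(d,d), at(e,b), holds(a,a), holds(b,a), holds(c,c)}
2. push(a,b)  →  {at(b,a), at(b,c), at(b,e), at(c,c), at(d,d), at(e,b), holds(b,a), holds(c,c)}
3. swap(b,c)  →  {at(b,a), at(b,e), at(c,b), at(c,c), at(d,d), at(e,b), holds(b,a), holds(c,b)}
optimal plan length = 3; 3 > 1

No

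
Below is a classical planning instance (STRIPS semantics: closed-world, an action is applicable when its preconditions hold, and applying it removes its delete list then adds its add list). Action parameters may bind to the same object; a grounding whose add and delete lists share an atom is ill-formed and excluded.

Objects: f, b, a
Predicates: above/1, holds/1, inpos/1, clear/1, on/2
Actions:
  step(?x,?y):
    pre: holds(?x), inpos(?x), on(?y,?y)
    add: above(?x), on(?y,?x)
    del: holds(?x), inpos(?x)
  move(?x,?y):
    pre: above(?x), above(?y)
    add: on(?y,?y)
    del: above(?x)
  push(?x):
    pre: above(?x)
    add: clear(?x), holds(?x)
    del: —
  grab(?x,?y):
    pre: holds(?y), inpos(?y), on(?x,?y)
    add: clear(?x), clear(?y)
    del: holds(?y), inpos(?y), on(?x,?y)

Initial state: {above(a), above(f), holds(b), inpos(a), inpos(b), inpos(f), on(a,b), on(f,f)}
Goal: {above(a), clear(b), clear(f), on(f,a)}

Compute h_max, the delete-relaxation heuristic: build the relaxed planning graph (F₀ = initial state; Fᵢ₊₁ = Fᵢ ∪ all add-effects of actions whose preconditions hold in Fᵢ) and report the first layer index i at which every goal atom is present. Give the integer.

2

F0 = init (8 atoms)
F1 = F0 ∪ {above(b), clear(a), clear(b), clear(f), holds(a), holds(f), on(a,a), on(f,b)}  (16 atoms)
F2 = F1 ∪ {on(a,f), on(b,b), on(f,a)}  (19 atoms)
goal ⊆ F2  ⇒  h_max = 2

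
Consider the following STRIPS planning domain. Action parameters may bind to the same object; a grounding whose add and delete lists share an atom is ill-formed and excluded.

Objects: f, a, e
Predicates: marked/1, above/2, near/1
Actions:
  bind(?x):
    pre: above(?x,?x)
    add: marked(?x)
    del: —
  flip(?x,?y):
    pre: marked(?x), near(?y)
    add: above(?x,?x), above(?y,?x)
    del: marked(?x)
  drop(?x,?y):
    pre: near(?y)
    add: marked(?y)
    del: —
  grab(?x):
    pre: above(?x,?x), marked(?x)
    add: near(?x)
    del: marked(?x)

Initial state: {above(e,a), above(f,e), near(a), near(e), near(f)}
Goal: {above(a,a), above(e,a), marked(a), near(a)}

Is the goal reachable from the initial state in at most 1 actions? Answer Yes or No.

1. drop(f,a)  →  {above(e,a), above(f,e), marked(a), near(a), near(e), near(f)}
2. flip(a,f)  →  {above(a,a), above(e,a), above(f,a), above(f,e), near(a), near(e), near(f)}
3. bind(a)  →  {above(a,a), above(e,a), above(f,a), above(f,e), marked(a), near(a), near(e), near(f)}
optimal plan length = 3; 3 > 1

No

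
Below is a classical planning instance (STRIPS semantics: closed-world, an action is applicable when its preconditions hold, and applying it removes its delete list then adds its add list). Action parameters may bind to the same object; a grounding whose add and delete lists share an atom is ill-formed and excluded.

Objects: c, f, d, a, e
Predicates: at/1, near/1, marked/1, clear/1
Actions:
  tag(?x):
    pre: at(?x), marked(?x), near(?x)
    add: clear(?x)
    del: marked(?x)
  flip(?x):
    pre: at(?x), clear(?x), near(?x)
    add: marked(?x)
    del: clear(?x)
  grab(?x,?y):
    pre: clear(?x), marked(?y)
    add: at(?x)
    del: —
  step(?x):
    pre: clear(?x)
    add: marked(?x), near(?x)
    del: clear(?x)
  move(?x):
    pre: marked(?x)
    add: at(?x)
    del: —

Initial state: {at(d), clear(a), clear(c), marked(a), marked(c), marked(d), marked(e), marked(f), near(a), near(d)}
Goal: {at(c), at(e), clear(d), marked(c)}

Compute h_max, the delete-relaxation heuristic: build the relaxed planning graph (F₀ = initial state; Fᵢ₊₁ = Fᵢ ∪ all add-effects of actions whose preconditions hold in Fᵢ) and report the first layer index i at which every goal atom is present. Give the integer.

1

F0 = init (10 atoms)
F1 = F0 ∪ {at(a), at(c), at(e), at(f), clear(d), near(c)}  (16 atoms)
goal ⊆ F1  ⇒  h_max = 1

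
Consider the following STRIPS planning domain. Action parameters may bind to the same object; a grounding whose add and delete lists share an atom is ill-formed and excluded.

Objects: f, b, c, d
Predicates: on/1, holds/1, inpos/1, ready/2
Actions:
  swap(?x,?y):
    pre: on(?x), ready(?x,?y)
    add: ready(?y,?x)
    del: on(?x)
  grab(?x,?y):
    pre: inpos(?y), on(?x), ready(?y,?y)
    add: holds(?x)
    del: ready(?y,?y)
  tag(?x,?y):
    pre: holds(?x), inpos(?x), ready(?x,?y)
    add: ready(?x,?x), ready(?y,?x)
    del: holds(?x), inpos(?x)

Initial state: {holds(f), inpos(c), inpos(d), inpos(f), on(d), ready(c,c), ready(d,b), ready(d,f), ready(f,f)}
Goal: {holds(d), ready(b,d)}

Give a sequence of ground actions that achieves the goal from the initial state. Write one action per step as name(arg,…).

grab(d,f); swap(d,b)

1. grab(d,f)  →  {holds(d), holds(f), inpos(c), inpos(d), inpos(f), on(d), ready(c,c), ready(d,b), ready(d,f)}
2. swap(d,b)  →  {holds(d), holds(f), inpos(c), inpos(d), inpos(f), ready(b,d), ready(c,c), ready(d,b), ready(d,f)}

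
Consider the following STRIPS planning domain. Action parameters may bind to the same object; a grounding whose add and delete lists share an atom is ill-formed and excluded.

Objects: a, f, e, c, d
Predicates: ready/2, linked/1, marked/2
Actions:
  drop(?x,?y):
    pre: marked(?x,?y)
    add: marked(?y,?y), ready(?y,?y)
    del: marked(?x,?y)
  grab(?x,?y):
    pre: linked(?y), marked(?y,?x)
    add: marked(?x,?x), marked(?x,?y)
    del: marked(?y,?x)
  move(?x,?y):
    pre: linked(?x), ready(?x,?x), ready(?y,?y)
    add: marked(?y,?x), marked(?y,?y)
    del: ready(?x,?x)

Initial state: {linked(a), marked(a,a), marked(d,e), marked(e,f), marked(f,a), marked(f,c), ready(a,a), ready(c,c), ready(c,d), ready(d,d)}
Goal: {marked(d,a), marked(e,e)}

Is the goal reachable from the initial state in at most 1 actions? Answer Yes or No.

No

1. drop(d,e)  →  {linked(a), marked(a,a), marked(e,e), marked(e,f), marked(f,a), marked(f,c), ready(a,a), ready(c,c), ready(c,d), ready(d,d), ready(e,e)}
2. move(a,d)  →  {linked(a), marked(a,a), marked(d,a), marked(d,d), marked(e,e), marked(e,f), marked(f,a), marked(f,c), ready(c,c), ready(c,d), ready(d,d), ready(e,e)}
optimal plan length = 2; 2 > 1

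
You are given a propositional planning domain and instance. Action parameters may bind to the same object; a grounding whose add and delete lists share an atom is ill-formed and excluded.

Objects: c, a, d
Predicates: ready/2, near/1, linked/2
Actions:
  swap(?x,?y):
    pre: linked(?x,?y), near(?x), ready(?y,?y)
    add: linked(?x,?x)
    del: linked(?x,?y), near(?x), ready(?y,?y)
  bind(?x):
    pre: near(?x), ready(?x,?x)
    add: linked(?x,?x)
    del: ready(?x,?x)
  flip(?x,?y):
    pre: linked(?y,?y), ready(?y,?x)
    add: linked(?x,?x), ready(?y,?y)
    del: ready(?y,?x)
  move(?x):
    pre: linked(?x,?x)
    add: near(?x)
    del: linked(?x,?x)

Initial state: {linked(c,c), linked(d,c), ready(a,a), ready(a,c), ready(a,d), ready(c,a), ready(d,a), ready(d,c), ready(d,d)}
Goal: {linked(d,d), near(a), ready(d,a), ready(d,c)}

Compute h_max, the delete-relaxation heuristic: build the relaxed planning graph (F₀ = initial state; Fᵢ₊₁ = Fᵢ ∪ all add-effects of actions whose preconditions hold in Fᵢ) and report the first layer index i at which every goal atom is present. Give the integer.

F0 = init (9 atoms)
F1 = F0 ∪ {linked(a,a), near(c), ready(c,c)}  (12 atoms)
F2 = F1 ∪ {linked(d,d), near(a)}  (14 atoms)
goal ⊆ F2  ⇒  h_max = 2

2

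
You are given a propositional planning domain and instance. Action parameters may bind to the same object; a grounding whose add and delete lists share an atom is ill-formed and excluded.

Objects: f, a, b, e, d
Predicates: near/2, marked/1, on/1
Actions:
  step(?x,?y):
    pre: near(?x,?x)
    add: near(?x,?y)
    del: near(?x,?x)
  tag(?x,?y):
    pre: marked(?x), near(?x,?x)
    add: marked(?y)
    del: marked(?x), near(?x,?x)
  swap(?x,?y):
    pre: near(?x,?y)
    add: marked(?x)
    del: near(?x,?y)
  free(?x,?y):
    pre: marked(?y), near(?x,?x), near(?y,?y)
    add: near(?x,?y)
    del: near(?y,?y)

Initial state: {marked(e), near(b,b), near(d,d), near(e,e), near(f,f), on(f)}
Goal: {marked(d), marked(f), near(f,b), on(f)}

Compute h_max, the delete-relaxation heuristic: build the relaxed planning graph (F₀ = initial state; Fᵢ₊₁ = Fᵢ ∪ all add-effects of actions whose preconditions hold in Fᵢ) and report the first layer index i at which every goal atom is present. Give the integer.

F0 = init (6 atoms)
F1 = F0 ∪ {marked(a), marked(b), marked(d), marked(f), near(b,a), near(b,d), near(b,e), near(b,f), near(d,a), near(d,b), near(d,e), near(d,f), near(e,a), near(e,b), near(e,d), near(e,f), near(f,a), near(f,b), near(f,d), near(f,e)}  (26 atoms)
goal ⊆ F1  ⇒  h_max = 1

1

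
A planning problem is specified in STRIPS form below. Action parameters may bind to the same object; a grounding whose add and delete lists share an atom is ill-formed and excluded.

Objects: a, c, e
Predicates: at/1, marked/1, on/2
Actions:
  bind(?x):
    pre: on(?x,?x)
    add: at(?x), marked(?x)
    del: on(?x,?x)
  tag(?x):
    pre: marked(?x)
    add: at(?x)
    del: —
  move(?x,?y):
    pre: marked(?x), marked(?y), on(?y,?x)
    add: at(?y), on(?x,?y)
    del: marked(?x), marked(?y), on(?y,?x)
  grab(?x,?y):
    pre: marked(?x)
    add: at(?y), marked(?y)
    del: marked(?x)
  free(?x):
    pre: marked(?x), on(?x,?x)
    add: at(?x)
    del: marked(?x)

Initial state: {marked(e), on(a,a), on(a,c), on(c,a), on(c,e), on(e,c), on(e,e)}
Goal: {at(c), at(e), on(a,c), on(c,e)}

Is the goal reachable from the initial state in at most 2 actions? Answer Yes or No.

Yes

1. bind(e)  →  {at(e), marked(e), on(a,a), on(a,c), on(c,a), on(c,e), on(e,c)}
2. grab(e,c)  →  {at(c), at(e), marked(c), on(a,a), on(a,c), on(c,a), on(c,e), on(e,c)}
optimal plan length = 2; 2 ≤ 2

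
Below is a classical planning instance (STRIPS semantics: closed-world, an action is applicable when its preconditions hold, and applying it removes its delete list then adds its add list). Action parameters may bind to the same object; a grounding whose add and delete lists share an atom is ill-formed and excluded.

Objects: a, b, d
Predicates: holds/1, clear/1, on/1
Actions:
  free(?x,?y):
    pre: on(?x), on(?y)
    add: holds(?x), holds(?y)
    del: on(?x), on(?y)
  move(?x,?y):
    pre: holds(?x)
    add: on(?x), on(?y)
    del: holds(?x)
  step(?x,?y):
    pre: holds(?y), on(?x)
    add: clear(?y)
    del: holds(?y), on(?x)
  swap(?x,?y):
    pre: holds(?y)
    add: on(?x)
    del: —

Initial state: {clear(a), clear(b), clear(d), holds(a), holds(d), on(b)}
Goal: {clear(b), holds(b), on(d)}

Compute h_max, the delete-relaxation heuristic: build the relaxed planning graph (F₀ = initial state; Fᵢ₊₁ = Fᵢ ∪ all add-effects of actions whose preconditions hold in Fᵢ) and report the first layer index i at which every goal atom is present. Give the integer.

1

F0 = init (6 atoms)
F1 = F0 ∪ {holds(b), on(a), on(d)}  (9 atoms)
goal ⊆ F1  ⇒  h_max = 1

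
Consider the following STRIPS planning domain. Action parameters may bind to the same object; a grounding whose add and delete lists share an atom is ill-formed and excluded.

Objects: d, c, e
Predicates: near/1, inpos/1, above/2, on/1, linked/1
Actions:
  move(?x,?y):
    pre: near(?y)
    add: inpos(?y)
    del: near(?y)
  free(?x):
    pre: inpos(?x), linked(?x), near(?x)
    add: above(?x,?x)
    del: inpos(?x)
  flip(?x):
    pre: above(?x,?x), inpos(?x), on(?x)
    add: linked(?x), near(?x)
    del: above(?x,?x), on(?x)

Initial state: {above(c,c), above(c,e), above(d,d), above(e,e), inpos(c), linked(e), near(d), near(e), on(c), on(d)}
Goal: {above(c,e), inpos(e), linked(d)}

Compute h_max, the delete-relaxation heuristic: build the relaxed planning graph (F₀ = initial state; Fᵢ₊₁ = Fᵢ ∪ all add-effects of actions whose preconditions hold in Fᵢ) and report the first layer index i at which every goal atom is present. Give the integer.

F0 = init (10 atoms)
F1 = F0 ∪ {inpos(d), inpos(e), linked(c), near(c)}  (14 atoms)
F2 = F1 ∪ {linked(d)}  (15 atoms)
goal ⊆ F2  ⇒  h_max = 2

2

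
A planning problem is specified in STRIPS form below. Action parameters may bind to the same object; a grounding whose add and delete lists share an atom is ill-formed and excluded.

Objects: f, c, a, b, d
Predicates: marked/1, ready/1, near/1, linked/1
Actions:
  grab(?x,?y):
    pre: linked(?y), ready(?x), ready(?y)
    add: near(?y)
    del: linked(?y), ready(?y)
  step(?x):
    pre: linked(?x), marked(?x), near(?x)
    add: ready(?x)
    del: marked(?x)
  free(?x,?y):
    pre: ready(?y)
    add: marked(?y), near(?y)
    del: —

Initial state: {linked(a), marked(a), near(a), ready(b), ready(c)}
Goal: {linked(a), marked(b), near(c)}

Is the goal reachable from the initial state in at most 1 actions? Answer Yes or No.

No

1. free(f,c)  →  {linked(a), marked(a), marked(c), near(a), near(c), ready(b), ready(c)}
2. free(f,b)  →  {linked(a), marked(a), marked(b), marked(c), near(a), near(b), near(c), ready(b), ready(c)}
optimal plan length = 2; 2 > 1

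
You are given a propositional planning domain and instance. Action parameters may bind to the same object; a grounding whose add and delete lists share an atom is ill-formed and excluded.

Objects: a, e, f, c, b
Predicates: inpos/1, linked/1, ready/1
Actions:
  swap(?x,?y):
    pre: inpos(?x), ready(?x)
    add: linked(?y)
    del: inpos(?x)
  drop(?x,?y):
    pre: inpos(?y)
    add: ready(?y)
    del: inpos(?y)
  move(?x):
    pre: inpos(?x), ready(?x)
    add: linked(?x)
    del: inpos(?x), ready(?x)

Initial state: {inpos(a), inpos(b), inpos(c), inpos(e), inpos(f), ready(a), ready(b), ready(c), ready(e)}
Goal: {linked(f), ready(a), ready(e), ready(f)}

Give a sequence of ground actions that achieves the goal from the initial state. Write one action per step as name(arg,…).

swap(a,f); drop(a,f)

1. swap(a,f)  →  {inpos(b), inpos(c), inpos(e), inpos(f), linked(f), ready(a), ready(b), ready(c), ready(e)}
2. drop(a,f)  →  {inpos(b), inpos(c), inpos(e), linked(f), ready(a), ready(b), ready(c), ready(e), ready(f)}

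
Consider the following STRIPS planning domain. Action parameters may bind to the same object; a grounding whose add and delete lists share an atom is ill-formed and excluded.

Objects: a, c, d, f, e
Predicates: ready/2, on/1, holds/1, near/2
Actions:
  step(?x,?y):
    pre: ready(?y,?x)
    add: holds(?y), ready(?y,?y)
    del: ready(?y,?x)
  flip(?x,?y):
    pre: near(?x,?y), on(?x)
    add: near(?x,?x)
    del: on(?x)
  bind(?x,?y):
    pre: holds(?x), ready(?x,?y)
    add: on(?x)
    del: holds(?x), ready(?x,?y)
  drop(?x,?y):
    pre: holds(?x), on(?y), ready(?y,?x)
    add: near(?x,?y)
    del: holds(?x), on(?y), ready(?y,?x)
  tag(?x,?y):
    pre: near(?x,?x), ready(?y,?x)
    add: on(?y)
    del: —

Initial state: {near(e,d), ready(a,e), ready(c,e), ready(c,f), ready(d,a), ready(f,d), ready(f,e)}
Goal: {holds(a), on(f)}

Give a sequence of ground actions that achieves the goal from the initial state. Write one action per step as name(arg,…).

1. step(d,f)  →  {holds(f), near(e,d), ready(a,e), ready(c,e), ready(c,f), ready(d,a), ready(f,e), ready(f,f)}
2. step(e,a)  →  {holds(a), holds(f), near(e,d), ready(a,a), ready(c,e), ready(c,f), ready(d,a), ready(f,e), ready(f,f)}
3. bind(f,f)  →  {holds(a), near(e,d), on(f), ready(a,a), ready(c,e), ready(c,f), ready(d,a), ready(f,e)}

step(d,f); step(e,a); bind(f,f)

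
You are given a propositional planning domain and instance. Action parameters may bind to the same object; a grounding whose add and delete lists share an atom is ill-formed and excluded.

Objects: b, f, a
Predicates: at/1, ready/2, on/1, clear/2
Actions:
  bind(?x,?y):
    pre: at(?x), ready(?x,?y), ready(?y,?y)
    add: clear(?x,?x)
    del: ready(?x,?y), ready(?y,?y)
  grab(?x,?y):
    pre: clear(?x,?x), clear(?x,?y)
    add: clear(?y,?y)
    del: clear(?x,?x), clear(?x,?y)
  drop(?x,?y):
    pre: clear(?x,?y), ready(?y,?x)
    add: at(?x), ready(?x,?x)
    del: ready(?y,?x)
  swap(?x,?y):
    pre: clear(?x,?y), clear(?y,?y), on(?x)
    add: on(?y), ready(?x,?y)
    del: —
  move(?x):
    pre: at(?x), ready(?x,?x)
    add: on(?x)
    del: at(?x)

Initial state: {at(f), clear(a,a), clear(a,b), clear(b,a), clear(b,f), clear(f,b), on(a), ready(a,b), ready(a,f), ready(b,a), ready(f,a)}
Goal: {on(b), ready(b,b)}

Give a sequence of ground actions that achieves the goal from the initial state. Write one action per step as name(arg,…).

1. drop(b,a)  →  {at(b), at(f), clear(a,a), clear(a,b), clear(b,a), clear(b,f), clear(f,b), on(a), ready(a,f), ready(b,a), ready(b,b), ready(f,a)}
2. move(b)  →  {at(f), clear(a,a), clear(a,b), clear(b,a), clear(b,f), clear(f,b), on(a), on(b), ready(a,f), ready(b,a), ready(b,b), ready(f,a)}

drop(b,a); move(b)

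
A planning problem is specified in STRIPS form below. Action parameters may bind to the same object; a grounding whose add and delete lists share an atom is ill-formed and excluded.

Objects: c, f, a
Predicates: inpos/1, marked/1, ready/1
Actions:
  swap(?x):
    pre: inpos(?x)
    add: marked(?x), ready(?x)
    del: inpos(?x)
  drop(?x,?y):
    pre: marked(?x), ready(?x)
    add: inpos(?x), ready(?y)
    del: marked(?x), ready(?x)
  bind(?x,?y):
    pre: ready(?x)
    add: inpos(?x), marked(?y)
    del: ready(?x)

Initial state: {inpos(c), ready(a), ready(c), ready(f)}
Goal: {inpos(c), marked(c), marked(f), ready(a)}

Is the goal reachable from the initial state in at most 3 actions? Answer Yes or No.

1. swap(c)  →  {marked(c), ready(a), ready(c), ready(f)}
2. bind(c,f)  →  {inpos(c), marked(c), marked(f), ready(a), ready(f)}
optimal plan length = 2; 2 ≤ 3

Yes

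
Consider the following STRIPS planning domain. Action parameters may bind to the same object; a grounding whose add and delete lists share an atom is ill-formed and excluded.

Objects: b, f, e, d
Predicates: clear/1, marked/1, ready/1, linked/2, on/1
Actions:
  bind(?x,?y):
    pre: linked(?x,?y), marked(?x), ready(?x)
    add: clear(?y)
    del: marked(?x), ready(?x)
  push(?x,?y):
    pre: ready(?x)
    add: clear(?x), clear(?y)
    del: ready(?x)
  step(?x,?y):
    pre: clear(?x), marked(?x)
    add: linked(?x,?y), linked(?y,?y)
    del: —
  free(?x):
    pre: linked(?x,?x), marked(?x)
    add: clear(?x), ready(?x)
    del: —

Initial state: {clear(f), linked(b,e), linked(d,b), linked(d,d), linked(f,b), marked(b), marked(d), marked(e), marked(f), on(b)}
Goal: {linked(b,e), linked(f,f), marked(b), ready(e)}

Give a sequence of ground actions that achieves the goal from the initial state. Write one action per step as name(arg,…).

1. step(f,f)  →  {clear(f), linked(b,e), linked(d,b), linked(d,d), linked(f,b), linked(f,f), marked(b), marked(d), marked(e), marked(f), on(b)}
2. step(f,e)  →  {clear(f), linked(b,e), linked(d,b), linked(d,d), linked(e,e), linked(f,b), linked(f,e), linked(f,f), marked(b), marked(d), marked(e), marked(f), on(b)}
3. free(e)  →  {clear(e), clear(f), linked(b,e), linked(d,b), linked(d,d), linked(e,e), linked(f,b), linked(f,e), linked(f,f), marked(b), marked(d), marked(e), marked(f), on(b), ready(e)}

step(f,f); step(f,e); free(e)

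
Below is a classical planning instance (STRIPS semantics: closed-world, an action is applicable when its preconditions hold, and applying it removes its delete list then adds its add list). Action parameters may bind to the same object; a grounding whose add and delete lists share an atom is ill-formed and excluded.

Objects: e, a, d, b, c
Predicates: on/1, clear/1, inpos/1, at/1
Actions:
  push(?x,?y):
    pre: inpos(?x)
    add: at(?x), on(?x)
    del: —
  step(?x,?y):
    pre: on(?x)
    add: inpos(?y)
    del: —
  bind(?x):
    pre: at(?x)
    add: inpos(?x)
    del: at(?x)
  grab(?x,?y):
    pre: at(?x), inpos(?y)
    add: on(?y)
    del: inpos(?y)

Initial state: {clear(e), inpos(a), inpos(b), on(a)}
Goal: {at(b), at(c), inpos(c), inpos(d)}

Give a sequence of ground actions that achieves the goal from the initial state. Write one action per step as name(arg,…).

push(b,e); step(a,d); step(a,c); push(c,e)

1. push(b,e)  →  {at(b), clear(e), inpos(a), inpos(b), on(a), on(b)}
2. step(a,d)  →  {at(b), clear(e), inpos(a), inpos(b), inpos(d), on(a), on(b)}
3. step(a,c)  →  {at(b), clear(e), inpos(a), inpos(b), inpos(c), inpos(d), on(a), on(b)}
4. push(c,e)  →  {at(b), at(c), clear(e), inpos(a), inpos(b), inpos(c), inpos(d), on(a), on(b), on(c)}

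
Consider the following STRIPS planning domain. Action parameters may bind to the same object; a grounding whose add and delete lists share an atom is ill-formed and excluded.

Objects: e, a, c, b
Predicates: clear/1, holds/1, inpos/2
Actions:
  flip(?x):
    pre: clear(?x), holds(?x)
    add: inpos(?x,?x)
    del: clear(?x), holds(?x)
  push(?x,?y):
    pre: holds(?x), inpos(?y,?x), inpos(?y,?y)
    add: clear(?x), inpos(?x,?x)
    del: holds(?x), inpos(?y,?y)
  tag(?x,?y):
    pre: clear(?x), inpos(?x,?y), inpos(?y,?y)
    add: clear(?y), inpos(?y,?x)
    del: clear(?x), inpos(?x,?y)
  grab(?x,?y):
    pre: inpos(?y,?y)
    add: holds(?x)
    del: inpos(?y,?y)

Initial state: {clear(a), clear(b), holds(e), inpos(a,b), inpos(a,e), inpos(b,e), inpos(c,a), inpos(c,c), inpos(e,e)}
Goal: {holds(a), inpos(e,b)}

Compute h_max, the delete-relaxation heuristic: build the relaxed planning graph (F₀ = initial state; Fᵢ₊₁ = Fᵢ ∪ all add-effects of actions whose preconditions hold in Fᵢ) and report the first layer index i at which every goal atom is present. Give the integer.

1

F0 = init (9 atoms)
F1 = F0 ∪ {clear(e), holds(a), holds(b), holds(c), inpos(e,a), inpos(e,b)}  (15 atoms)
goal ⊆ F1  ⇒  h_max = 1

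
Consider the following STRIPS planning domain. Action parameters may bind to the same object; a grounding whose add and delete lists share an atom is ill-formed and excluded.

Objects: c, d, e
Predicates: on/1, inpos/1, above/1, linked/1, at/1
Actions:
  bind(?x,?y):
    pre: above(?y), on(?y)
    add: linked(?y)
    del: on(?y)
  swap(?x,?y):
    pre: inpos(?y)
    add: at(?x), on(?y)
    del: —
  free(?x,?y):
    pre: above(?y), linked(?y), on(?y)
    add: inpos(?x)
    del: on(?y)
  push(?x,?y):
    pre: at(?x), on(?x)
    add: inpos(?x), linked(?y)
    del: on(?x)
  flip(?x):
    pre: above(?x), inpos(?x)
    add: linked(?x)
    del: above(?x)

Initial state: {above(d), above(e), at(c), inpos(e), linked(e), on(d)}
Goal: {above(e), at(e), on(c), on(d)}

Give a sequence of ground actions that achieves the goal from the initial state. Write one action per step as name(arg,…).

1. swap(c,e)  →  {above(d), above(e), at(c), inpos(e), linked(e), on(d), on(e)}
2. free(c,e)  →  {above(d), above(e), at(c), inpos(c), inpos(e), linked(e), on(d)}
3. swap(e,c)  →  {above(d), above(e), at(c), at(e), inpos(c), inpos(e), linked(e), on(c), on(d)}

swap(c,e); free(c,e); swap(e,c)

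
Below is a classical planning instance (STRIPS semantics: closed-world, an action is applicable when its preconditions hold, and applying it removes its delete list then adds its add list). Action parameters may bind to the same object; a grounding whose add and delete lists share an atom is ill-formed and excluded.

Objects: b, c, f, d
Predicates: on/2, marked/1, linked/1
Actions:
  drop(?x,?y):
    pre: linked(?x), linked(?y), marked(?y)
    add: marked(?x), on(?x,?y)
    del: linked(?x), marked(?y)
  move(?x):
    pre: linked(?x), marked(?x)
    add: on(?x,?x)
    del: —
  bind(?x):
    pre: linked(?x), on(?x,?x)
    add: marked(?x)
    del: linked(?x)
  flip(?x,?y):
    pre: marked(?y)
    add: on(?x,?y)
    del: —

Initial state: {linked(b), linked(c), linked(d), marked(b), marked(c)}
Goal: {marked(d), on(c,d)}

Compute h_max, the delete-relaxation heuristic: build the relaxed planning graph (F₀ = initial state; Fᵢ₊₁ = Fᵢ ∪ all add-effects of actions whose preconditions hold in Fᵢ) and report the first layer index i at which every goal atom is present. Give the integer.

2

F0 = init (5 atoms)
F1 = F0 ∪ {marked(d), on(b,b), on(b,c), on(c,b), on(c,c), on(d,b), on(d,c), on(f,b), on(f,c)}  (14 atoms)
F2 = F1 ∪ {on(b,d), on(c,d), on(d,d), on(f,d)}  (18 atoms)
goal ⊆ F2  ⇒  h_max = 2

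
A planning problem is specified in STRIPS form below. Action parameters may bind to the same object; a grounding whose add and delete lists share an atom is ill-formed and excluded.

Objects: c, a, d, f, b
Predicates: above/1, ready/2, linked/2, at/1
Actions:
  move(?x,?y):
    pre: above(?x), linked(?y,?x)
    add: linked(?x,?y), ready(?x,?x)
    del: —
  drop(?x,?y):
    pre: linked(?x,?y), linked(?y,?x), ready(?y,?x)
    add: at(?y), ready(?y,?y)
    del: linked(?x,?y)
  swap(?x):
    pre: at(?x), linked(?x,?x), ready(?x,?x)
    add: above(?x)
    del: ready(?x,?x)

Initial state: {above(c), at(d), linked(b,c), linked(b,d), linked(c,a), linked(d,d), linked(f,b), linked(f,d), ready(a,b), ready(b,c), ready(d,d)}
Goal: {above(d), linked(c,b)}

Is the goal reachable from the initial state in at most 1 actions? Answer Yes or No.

1. move(c,b)  →  {above(c), at(d), linked(b,c), linked(b,d), linked(c,a), linked(c,b), linked(d,d), linked(f,b), linked(f,d), ready(a,b), ready(b,c), ready(c,c), ready(d,d)}
2. swap(d)  →  {above(c), above(d), at(d), linked(b,c), linked(b,d), linked(c,a), linked(c,b), linked(d,d), linked(f,b), linked(f,d), ready(a,b), ready(b,c), ready(c,c)}
optimal plan length = 2; 2 > 1

No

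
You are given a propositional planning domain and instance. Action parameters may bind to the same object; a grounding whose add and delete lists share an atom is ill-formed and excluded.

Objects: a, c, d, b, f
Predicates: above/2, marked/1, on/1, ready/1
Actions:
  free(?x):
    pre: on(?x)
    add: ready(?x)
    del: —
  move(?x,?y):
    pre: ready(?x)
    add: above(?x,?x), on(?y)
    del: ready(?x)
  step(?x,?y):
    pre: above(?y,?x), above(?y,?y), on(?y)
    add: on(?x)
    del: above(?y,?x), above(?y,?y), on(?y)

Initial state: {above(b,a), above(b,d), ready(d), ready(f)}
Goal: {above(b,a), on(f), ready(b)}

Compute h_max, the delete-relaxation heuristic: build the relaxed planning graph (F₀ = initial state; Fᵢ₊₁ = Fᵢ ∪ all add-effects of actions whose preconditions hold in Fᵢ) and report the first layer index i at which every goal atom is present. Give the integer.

2

F0 = init (4 atoms)
F1 = F0 ∪ {above(d,d), above(f,f), on(a), on(b), on(c), on(d), on(f)}  (11 atoms)
F2 = F1 ∪ {ready(a), ready(b), ready(c)}  (14 atoms)
goal ⊆ F2  ⇒  h_max = 2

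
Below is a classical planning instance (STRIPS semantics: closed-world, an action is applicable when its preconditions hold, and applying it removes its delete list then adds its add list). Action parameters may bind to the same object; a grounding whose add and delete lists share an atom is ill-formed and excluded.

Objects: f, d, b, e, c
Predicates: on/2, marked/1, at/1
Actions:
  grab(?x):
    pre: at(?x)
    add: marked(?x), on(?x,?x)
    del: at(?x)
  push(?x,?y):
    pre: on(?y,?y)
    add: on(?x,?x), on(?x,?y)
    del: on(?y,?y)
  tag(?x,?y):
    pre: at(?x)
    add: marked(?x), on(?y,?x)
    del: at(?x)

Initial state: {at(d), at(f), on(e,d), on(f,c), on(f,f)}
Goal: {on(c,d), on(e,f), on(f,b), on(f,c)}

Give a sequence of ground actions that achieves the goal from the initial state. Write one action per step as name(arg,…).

1. push(b,f)  →  {at(d), at(f), on(b,b), on(b,f), on(e,d), on(f,c)}
2. push(f,b)  →  {at(d), at(f), on(b,f), on(e,d), on(f,b), on(f,c), on(f,f)}
3. push(e,f)  →  {at(d), at(f), on(b,f), on(e,d), on(e,e), on(e,f), on(f,b), on(f,c)}
4. tag(d,c)  →  {at(f), marked(d), on(b,f), on(c,d), on(e,d), on(e,e), on(e,f), on(f,b), on(f,c)}

push(b,f); push(f,b); push(e,f); tag(d,c)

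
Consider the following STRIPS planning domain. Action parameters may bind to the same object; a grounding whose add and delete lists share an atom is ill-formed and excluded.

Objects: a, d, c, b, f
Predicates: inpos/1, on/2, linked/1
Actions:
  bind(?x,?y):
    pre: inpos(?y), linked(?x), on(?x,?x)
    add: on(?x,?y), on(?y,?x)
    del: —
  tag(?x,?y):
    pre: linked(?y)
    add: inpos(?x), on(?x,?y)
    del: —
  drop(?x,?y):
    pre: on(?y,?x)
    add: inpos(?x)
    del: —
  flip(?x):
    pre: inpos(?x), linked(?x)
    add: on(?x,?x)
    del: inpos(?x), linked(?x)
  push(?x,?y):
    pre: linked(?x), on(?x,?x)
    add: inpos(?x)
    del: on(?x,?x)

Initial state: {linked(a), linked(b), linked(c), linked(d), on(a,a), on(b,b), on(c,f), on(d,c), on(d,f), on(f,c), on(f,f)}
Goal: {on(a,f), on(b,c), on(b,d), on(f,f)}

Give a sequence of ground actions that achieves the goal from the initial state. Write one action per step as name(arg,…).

tag(b,d); tag(b,c); tag(f,a); bind(a,f)

1. tag(b,d)  →  {inpos(b), linked(a), linked(b), linked(c), linked(d), on(a,a), on(b,b), on(b,d), on(c,f), on(d,c), on(d,f), on(f,c), on(f,f)}
2. tag(b,c)  →  {inpos(b), linked(a), linked(b), linked(c), linked(d), on(a,a), on(b,b), on(b,c), on(b,d), on(c,f), on(d,c), on(d,f), on(f,c), on(f,f)}
3. tag(f,a)  →  {inpos(b), inpos(f), linked(a), linked(b), linked(c), linked(d), on(a,a), on(b,b), on(b,c), on(b,d), on(c,f), on(d,c), on(d,f), on(f,a), on(f,c), on(f,f)}
4. bind(a,f)  →  {inpos(b), inpos(f), linked(a), linked(b), linked(c), linked(d), on(a,a), on(a,f), on(b,b), on(b,c), on(b,d), on(c,f), on(d,c), on(d,f), on(f,a), on(f,c), on(f,f)}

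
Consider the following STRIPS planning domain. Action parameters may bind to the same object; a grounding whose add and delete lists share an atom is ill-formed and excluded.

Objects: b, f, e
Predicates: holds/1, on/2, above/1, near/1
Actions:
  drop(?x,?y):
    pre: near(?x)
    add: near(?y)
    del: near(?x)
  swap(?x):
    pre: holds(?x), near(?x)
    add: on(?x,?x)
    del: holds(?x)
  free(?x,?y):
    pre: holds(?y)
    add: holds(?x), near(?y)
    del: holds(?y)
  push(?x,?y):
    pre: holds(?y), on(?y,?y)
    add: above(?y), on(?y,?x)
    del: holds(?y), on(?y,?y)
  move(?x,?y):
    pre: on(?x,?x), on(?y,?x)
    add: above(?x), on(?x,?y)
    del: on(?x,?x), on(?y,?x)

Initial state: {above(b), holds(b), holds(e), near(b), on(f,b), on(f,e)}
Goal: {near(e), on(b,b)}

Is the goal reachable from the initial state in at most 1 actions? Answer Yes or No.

No

1. swap(b)  →  {above(b), holds(e), near(b), on(b,b), on(f,b), on(f,e)}
2. drop(b,e)  →  {above(b), holds(e), near(e), on(b,b), on(f,b), on(f,e)}
optimal plan length = 2; 2 > 1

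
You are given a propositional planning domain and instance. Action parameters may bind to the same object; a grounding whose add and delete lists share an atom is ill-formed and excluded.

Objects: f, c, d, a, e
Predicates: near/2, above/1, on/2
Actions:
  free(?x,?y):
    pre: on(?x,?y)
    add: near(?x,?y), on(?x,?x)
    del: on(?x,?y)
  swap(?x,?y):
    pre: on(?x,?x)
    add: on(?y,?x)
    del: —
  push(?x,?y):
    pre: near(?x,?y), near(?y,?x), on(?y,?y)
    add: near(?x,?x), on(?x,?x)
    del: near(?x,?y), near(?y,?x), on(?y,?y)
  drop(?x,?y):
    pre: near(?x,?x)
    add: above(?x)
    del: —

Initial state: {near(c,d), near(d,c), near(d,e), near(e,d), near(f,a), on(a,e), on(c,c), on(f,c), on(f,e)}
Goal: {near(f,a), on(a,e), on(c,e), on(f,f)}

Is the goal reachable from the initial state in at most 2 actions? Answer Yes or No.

No

1. free(f,c)  →  {near(c,d), near(d,c), near(d,e), near(e,d), near(f,a), near(f,c), on(a,e), on(c,c), on(f,e), on(f,f)}
2. swap(f,e)  →  {near(c,d), near(d,c), near(d,e), near(e,d), near(f,a), near(f,c), on(a,e), on(c,c), on(e,f), on(f,e), on(f,f)}
3. free(e,f)  →  {near(c,d), near(d,c), near(d,e), near(e,d), near(e,f), near(f,a), near(f,c), on(a,e), on(c,c), on(e,e), on(f,e), on(f,f)}
4. swap(e,c)  →  {near(c,d), near(d,c), near(d,e), near(e,d), near(e,f), near(f,a), near(f,c), on(a,e), on(c,c), on(c,e), on(e,e), on(f,e), on(f,f)}
optimal plan length = 4; 4 > 2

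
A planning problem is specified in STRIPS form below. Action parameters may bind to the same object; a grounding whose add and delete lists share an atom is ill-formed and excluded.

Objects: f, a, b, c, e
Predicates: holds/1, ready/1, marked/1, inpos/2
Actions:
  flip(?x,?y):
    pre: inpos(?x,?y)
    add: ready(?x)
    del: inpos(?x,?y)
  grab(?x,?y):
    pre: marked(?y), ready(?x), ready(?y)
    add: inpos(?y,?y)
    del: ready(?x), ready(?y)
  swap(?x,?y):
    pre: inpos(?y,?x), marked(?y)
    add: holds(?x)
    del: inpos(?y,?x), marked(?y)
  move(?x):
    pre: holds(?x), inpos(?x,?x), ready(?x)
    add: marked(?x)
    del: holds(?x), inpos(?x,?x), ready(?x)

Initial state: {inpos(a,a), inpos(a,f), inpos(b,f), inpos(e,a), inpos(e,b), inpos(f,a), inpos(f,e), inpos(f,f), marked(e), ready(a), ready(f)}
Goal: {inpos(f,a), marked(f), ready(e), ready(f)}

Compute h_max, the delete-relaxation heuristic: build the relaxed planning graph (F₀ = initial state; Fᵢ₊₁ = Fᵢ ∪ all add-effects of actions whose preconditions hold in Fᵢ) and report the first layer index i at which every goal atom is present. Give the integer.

4

F0 = init (11 atoms)
F1 = F0 ∪ {holds(a), holds(b), ready(b), ready(e)}  (15 atoms)
F2 = F1 ∪ {inpos(e,e), marked(a)}  (17 atoms)
F3 = F2 ∪ {holds(e), holds(f)}  (19 atoms)
F4 = F3 ∪ {marked(f)}  (20 atoms)
goal ⊆ F4  ⇒  h_max = 4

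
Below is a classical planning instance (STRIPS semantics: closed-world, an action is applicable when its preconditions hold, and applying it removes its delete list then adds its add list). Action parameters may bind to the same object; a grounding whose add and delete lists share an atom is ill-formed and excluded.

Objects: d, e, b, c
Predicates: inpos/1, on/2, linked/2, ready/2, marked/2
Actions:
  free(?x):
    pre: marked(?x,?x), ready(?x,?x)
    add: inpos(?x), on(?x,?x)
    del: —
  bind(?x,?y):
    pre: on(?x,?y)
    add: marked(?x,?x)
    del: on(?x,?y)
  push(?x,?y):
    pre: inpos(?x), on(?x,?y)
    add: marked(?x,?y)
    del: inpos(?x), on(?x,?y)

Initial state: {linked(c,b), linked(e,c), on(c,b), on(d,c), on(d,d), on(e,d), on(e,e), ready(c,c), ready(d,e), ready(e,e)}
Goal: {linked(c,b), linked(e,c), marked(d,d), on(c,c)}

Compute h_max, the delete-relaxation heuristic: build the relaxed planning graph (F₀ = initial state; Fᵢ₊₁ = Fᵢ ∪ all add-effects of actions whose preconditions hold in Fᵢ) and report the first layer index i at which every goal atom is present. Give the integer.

F0 = init (10 atoms)
F1 = F0 ∪ {marked(c,c), marked(d,d), marked(e,e)}  (13 atoms)
F2 = F1 ∪ {inpos(c), inpos(e), on(c,c)}  (16 atoms)
goal ⊆ F2  ⇒  h_max = 2

2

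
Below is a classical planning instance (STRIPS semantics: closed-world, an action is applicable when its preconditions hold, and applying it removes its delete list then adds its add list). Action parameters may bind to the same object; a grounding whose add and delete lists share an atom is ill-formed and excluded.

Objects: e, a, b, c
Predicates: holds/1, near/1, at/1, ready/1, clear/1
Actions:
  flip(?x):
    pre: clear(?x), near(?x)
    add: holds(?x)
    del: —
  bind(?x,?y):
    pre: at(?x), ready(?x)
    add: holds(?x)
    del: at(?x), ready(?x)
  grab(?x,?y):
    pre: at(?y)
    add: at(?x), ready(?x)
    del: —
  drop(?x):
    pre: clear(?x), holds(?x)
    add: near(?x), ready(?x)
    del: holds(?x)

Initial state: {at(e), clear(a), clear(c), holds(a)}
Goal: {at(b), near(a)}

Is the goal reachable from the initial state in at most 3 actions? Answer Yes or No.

1. grab(b,e)  →  {at(b), at(e), clear(a), clear(c), holds(a), ready(b)}
2. drop(a)  →  {at(b), at(e), clear(a), clear(c), near(a), ready(a), ready(b)}
optimal plan length = 2; 2 ≤ 3

Yes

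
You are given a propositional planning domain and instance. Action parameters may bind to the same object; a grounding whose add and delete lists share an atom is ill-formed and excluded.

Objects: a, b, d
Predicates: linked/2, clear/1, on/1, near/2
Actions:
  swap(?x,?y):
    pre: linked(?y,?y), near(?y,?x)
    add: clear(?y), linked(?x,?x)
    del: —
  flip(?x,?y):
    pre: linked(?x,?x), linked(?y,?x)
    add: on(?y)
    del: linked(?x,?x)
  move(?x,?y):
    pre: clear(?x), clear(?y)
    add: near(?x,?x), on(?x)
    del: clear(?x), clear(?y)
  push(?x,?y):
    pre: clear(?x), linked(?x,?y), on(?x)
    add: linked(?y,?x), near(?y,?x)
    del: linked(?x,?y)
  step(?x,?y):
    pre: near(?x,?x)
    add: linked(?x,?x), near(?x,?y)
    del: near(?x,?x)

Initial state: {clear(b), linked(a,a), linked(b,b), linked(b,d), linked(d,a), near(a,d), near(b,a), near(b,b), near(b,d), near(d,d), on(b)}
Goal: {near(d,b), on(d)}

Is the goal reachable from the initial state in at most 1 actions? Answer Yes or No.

No

1. flip(a,d)  →  {clear(b), linked(b,b), linked(b,d), linked(d,a), near(a,d), near(b,a), near(b,b), near(b,d), near(d,d), on(b), on(d)}
2. push(b,d)  →  {clear(b), linked(b,b), linked(d,a), linked(d,b), near(a,d), near(b,a), near(b,b), near(b,d), near(d,b), near(d,d), on(b), on(d)}
optimal plan length = 2; 2 > 1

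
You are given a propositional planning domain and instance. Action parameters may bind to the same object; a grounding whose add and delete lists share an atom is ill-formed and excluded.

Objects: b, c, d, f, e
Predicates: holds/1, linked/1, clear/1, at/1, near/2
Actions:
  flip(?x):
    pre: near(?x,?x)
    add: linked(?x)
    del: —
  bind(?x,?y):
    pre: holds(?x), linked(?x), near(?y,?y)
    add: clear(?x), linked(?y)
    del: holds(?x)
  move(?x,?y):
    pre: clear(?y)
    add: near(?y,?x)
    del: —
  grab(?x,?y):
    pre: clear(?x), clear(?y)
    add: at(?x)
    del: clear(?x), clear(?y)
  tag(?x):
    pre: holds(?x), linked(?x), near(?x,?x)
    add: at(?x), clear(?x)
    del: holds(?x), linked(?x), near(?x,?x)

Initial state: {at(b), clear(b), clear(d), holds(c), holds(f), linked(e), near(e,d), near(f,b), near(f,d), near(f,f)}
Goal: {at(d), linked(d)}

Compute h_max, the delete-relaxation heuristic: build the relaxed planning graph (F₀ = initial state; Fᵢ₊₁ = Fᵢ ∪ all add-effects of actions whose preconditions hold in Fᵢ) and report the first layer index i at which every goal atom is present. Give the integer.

2

F0 = init (10 atoms)
F1 = F0 ∪ {at(d), linked(f), near(b,b), near(b,c), near(b,d), near(b,e), near(b,f), near(d,b), near(d,c), near(d,d), near(d,e), near(d,f)}  (22 atoms)
F2 = F1 ∪ {at(f), clear(f), linked(b), linked(d)}  (26 atoms)
goal ⊆ F2  ⇒  h_max = 2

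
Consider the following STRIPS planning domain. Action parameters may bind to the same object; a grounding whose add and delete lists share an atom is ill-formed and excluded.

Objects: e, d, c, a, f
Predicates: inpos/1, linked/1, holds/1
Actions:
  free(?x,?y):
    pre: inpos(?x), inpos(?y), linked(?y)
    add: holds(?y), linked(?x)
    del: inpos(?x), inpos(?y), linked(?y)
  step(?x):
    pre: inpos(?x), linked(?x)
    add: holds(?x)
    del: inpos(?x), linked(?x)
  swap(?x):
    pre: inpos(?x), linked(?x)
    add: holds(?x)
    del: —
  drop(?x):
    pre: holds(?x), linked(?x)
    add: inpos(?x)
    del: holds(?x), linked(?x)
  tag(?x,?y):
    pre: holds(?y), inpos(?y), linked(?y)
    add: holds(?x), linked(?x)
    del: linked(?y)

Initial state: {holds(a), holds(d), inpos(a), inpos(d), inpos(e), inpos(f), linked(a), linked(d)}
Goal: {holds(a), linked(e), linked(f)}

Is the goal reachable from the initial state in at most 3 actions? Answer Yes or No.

Yes

1. free(e,d)  →  {holds(a), holds(d), inpos(a), inpos(f), linked(a), linked(e)}
2. free(f,a)  →  {holds(a), holds(d), linked(e), linked(f)}
optimal plan length = 2; 2 ≤ 3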